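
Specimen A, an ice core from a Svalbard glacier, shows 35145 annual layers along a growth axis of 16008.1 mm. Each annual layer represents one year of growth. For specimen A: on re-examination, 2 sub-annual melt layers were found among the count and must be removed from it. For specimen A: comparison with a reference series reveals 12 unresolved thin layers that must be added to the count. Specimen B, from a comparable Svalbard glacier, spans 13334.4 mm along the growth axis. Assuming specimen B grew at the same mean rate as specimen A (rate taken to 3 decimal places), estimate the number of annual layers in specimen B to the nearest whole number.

29306 annual layers

Specimen A: correcting the raw count gives 35145 − 2 + 12 = 35155 true annual layers.
A: 16008.1 mm over 35155 years gives 16008.1 / 35155 ≈ 0.455 mm/yr.
B spans 13334.4 / 0.455 = 29306.37 years ≈ 29306 annual layers.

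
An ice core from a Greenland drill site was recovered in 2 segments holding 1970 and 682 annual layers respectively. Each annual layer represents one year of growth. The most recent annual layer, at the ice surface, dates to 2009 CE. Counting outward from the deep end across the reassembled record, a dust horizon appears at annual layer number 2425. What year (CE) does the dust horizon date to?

Total annual layers = 1970 + 682 = 2652.
Between annual layer 2425 and the ice surface there are 2652 − 2425 = 227 annual layers.
The annual layer at the ice surface is 2009 CE, so the dust horizon dates to 2009 − 227 = 1782 CE.

1782 CE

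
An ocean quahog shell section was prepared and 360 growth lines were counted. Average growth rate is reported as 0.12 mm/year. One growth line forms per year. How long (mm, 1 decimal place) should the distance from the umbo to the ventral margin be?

43.2 mm

360 years of growth are recorded.
360 years at 0.12 mm/year gives 0.12 × 360 = 43.2 mm.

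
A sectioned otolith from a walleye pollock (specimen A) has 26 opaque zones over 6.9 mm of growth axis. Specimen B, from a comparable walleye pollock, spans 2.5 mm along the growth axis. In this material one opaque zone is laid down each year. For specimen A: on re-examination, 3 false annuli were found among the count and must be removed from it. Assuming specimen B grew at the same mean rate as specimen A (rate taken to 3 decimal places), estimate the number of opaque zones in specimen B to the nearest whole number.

Specimen A: correcting the raw count gives 26 − 3 = 23 true opaque zones.
A: Mean rate = 6.9 mm / 23 years ≈ 0.300 mm/year.
B spans 2.5 / 0.300 = 8.33 years ≈ 8 opaque zones.

8 opaque zones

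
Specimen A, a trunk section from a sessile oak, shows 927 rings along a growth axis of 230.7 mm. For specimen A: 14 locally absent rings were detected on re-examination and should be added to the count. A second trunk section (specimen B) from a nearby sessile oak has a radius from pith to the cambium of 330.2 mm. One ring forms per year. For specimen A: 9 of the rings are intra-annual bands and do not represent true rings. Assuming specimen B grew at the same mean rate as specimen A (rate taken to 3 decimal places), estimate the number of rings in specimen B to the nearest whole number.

1331 rings

Specimen A: adjusted count: 927 − 9 + 14 = 932 rings.
A: Mean rate = 230.7 mm / 932 years ≈ 0.248 mm/year.
Specimen B: 330.2 mm / 0.248 mm per year = 1331.45 years ≈ 1331 rings.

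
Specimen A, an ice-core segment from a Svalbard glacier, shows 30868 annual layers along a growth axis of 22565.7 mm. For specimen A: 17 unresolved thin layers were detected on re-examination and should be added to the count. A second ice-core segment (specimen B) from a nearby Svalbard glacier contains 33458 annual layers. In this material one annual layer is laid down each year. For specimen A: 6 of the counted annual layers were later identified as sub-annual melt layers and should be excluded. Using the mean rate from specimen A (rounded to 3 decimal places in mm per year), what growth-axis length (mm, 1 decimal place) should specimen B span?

Specimen A: after corrections the count is 30868 − 6 + 17 = 30879 annual layers.
A: Mean rate = 22565.7 mm / 30879 years ≈ 0.731 mm/yr.
For B, 0.731 mm/year × 33458 years = 24457.8 mm.

24457.8 mm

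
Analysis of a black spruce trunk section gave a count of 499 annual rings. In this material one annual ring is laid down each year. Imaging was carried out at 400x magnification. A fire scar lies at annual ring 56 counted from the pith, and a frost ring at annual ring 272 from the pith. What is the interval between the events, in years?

Separation: 272 − 56 = 216 annual rings.
At one annual ring per year, 216 years elapsed between them.

216 years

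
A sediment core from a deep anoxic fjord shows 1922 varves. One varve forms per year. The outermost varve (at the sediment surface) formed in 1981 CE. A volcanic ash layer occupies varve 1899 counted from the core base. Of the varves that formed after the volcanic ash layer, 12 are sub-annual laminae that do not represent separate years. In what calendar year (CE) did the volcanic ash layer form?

1970 CE

Between varve 1899 and the sediment surface there are 1922 − 1899 = 23 varves.
Excluding 12 false varves: 23 − 12 = 11.
Counting back 11 years from 1981 CE places the volcanic ash layer in 1981 − 11 = 1970 CE.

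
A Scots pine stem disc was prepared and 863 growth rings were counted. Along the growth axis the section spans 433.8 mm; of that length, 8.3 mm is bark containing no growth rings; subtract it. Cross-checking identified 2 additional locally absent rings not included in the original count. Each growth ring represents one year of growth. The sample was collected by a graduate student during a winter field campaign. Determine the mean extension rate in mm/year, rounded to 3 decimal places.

True growth ring count = 863 + 2 = 865.
Removing the 8.3 mm offcut leaves 433.8 − 8.3 = 425.5 mm.
Extension rate ≈ 425.5 / 865 = 0.492 mm/year.

0.492 mm/year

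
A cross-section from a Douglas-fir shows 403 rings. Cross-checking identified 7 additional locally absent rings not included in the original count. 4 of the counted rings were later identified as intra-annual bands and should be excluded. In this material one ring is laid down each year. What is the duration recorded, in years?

406 years

After corrections the count is 403 − 4 + 7 = 406 rings.
With a one-to-one ring periodicity this is 406 years.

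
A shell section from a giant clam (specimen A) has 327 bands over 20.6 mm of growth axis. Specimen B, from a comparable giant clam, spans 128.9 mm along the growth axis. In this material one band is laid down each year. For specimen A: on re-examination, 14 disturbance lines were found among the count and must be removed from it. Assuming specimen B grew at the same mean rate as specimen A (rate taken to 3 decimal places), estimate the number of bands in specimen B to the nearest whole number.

Specimen A: adjusted count: 327 − 14 = 313 bands.
A: Mean rate = 20.6 mm / 313 years ≈ 0.066 mm/year.
For B, 128.9 / 0.066 = 1953.03 years ≈ 1953 bands.

1953 bands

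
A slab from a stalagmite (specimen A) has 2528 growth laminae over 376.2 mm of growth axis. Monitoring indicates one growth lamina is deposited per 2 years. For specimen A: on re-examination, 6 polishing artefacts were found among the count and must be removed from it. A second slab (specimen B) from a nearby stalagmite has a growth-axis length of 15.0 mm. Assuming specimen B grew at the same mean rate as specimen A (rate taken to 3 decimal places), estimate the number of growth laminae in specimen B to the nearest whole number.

100 growth laminae

Specimen A: after corrections the count is 2528 − 6 = 2522 growth laminae.
Specimen A: 2522 growth laminae at 2 years each span 2522 × 2 = 5044 years.
A: Mean rate = 376.2 mm / 5044 years ≈ 0.075 mm/yr.
For B, 15.0 / 0.075 = 200.00 years; at 2 years per growth lamina that is 200.00 / 2 ≈ 100 growth laminae.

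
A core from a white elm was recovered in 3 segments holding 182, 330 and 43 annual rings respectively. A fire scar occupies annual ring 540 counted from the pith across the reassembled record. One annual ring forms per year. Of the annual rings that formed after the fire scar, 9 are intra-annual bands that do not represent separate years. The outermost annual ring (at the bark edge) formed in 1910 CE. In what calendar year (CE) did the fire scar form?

1904 CE

Total annual rings = 182 + 330 + 43 = 555.
The fire scar sits at annual ring 540 from the pith, so 555 − 540 = 15 annual rings formed after it.
15 − 9 false = 6 true annual rings after the fire scar.
Counting back 6 years from 1910 CE places the fire scar in 1910 − 6 = 1904 CE.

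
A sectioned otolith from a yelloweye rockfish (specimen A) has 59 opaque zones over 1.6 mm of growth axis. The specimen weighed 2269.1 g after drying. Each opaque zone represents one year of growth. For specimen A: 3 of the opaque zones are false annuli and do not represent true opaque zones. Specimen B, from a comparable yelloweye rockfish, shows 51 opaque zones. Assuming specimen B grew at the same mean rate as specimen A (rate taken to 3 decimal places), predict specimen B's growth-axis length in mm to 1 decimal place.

Specimen A: after corrections the count is 59 − 3 = 56 opaque zones.
A: Extension rate ≈ 1.6 / 56 = 0.029 mm/year.
B's length ≈ 0.029 × 51 = 1.5 mm.

1.5 mm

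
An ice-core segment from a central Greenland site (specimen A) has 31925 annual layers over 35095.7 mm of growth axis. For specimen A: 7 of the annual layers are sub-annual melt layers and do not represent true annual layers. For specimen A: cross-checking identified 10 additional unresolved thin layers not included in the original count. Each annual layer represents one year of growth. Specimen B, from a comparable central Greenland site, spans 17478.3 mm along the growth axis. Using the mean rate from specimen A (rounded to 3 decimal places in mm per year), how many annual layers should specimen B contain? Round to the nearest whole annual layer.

15904 annual layers

Specimen A: after corrections the count is 31925 − 7 + 10 = 31928 annual layers.
A: 35095.7 mm over 31928 years gives 35095.7 / 31928 ≈ 1.099 mm/yr.
For B, 17478.3 / 1.099 = 15903.82 years ≈ 15904 annual layers.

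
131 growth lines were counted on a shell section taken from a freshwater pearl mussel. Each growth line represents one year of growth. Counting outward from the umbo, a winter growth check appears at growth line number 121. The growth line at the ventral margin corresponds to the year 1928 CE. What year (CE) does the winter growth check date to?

The winter growth check sits at growth line 121 from the umbo, so 131 − 121 = 10 growth lines formed after it.
The growth line at the ventral margin is 1928 CE, so the winter growth check dates to 1928 − 10 = 1918 CE.

1918 CE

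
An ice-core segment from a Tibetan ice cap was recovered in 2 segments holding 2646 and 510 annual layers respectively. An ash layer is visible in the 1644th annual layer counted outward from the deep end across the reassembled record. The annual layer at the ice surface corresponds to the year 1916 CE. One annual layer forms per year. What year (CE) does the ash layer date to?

Total annual layers = 2646 + 510 = 3156.
3156 − 1644 = 1512 annual layers lie beyond the ash layer toward the ice surface.
The annual layer at the ice surface is 1916 CE, so the ash layer dates to 1916 − 1512 = 404 CE.

404 CE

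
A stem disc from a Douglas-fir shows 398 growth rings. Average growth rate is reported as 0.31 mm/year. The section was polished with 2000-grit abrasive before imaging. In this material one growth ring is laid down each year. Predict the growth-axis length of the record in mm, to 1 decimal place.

123.4 mm

The record spans 398 years at 0.31 mm per year.
Length ≈ 0.31 × 398 = 123.4 mm.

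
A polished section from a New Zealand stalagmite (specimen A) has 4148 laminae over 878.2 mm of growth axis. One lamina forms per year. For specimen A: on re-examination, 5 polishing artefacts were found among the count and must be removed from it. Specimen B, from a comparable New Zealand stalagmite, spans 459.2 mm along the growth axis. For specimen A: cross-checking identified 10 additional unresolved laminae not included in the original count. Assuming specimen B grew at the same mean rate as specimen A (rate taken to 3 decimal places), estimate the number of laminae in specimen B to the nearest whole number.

Specimen A: correcting the raw count gives 4148 − 5 + 10 = 4153 true laminae.
A: Mean rate = 878.2 mm / 4153 years ≈ 0.211 mm/yr.
B spans 459.2 / 0.211 = 2176.30 years ≈ 2176 laminae.

2176 laminae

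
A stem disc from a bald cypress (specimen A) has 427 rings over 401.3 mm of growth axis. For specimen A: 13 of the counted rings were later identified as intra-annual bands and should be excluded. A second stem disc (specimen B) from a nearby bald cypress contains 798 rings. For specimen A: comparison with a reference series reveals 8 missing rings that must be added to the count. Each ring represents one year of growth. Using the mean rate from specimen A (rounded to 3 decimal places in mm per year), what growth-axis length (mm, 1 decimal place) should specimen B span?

Specimen A: correcting the raw count gives 427 − 13 + 8 = 422 true rings.
A: 401.3 mm over 422 years gives 401.3 / 422 ≈ 0.951 mm per year.
Length of B = 0.951 × 798 = 758.9 mm.

758.9 mm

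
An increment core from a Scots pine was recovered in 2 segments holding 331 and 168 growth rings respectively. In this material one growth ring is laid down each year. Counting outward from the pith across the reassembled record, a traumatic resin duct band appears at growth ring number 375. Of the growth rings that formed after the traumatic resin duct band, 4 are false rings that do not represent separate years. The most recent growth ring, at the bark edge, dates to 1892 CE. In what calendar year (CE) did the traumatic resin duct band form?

Total growth rings = 331 + 168 = 499.
Between growth ring 375 and the bark edge there are 499 − 375 = 124 growth rings.
Excluding 4 false growth rings: 124 − 4 = 120.
1892 − 120 = 1772 CE.

1772 CE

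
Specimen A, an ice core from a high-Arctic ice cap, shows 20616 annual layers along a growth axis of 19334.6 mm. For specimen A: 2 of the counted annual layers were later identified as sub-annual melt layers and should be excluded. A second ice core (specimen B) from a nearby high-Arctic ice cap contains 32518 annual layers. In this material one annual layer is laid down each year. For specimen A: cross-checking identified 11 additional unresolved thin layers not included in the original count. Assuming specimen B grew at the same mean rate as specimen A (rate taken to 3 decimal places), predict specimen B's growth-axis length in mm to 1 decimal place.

30469.4 mm

Specimen A: correcting the raw count gives 20616 − 2 + 11 = 20625 true annual layers.
A: Mean rate = 19334.6 mm / 20625 years ≈ 0.937 mm/year.
Length of B = 0.937 × 32518 = 30469.4 mm.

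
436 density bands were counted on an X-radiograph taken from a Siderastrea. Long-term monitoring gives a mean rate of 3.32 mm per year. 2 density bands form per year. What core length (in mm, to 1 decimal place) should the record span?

436 density bands at 2 per year is 436 / 2 = 218 years.
Length ≈ 3.32 × 218 = 723.8 mm.

723.8 mm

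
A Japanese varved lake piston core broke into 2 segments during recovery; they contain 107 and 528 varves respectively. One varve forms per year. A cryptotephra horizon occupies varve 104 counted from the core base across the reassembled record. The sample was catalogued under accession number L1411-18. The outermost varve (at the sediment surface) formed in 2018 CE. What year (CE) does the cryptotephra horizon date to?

Total varves = 107 + 528 = 635.
The cryptotephra horizon sits at varve 104 from the core base, so 635 − 104 = 531 varves formed after it.
Counting back 531 years from 2018 CE places the cryptotephra horizon in 2018 − 531 = 1487 CE.

1487 CE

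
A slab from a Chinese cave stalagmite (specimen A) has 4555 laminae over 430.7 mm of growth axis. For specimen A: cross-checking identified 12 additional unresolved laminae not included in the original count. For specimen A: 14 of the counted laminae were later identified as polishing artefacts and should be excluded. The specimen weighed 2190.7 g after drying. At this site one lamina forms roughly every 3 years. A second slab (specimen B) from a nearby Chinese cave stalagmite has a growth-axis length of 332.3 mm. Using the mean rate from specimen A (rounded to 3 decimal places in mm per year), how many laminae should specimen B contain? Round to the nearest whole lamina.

3461 laminae

Specimen A: true lamina count = 4555 − 14 + 12 = 4553.
Specimen A: multiplying by 3 years per lamina: 4553 × 3 = 13659 years.
A: Extension rate ≈ 430.7 / 13659 = 0.032 mm/year.
B spans 332.3 / 0.032 = 10384.38 years; at 3 years per lamina that is 10384.38 / 3 ≈ 3461 laminae.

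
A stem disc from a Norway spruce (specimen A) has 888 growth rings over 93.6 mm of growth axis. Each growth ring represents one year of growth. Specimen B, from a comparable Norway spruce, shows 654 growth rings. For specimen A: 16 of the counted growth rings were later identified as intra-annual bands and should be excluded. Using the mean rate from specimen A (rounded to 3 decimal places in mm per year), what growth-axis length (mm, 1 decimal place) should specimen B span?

70.0 mm

Specimen A: true growth ring count = 888 − 16 = 872.
A: 93.6 mm over 872 years gives 93.6 / 872 ≈ 0.107 mm per year.
For B, 0.107 mm/year × 654 years = 70.0 mm.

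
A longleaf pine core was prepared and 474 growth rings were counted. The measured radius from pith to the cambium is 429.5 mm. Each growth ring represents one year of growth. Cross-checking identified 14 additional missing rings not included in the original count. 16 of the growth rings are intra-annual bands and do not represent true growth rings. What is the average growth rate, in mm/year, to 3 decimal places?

0.910 mm/year

True growth ring count = 474 − 16 + 14 = 472.
Extension rate ≈ 429.5 / 472 = 0.910 mm/year.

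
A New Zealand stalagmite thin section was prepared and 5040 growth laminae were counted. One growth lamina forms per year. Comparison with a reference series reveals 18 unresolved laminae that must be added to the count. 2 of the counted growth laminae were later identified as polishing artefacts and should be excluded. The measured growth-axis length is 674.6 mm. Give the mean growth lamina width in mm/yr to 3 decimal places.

Adjusted count: 5040 − 2 + 18 = 5056 growth laminae.
Extension rate ≈ 674.6 / 5056 = 0.133 mm/yr.

0.133 mm/yr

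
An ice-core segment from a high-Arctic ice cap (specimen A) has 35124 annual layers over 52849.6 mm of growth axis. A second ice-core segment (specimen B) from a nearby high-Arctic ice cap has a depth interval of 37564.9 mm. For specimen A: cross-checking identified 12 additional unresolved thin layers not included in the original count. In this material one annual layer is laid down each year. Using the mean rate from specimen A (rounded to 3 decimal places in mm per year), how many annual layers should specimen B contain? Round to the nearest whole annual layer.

Specimen A: adjusted count: 35124 + 12 = 35136 annual layers.
A: Extension rate ≈ 52849.6 / 35136 = 1.504 mm/yr.
B spans 37564.9 / 1.504 = 24976.66 years ≈ 24977 annual layers.

24977 annual layers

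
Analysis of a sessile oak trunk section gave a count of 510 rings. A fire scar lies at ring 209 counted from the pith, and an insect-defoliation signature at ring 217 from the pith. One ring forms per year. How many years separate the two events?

8 years

Separation: 217 − 209 = 8 rings.
That is 8 years at one ring per year.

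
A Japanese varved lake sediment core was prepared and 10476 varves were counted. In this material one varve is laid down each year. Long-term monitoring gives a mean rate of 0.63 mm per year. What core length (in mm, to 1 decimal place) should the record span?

6599.9 mm

The record spans 10476 years at 0.63 mm per year.
Length ≈ 0.63 × 10476 = 6599.9 mm.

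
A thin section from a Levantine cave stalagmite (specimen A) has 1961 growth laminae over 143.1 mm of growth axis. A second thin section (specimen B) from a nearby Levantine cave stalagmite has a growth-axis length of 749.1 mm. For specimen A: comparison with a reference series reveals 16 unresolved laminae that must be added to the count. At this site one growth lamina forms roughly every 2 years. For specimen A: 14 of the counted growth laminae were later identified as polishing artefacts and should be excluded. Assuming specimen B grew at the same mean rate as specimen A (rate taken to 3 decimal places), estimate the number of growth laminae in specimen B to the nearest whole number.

Specimen A: after corrections the count is 1961 − 14 + 16 = 1963 growth laminae.
Specimen A: 1963 growth laminae at 2 years each span 1963 × 2 = 3926 years.
A: 143.1 mm over 3926 years gives 143.1 / 3926 ≈ 0.036 mm/yr.
B spans 749.1 / 0.036 = 20808.33 years; at 2 years per growth lamina that is 20808.33 / 2 ≈ 10404 growth laminae.

10404 growth laminae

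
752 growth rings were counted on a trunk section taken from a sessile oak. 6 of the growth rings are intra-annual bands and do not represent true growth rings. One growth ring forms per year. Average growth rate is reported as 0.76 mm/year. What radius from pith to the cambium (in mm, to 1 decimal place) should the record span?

567.0 mm

After corrections the count is 752 − 6 = 746 growth rings.
746 years at 0.76 mm/year gives 0.76 × 746 = 567.0 mm.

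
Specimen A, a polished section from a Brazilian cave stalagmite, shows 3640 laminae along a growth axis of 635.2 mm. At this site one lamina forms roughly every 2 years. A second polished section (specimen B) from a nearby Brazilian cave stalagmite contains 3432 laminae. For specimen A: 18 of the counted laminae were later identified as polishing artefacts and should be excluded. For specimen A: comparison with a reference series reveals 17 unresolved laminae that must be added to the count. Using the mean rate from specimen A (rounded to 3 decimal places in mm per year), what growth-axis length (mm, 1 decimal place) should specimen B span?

Specimen A: after corrections the count is 3640 − 18 + 17 = 3639 laminae.
Specimen A: 3639 laminae at 2 years each span 3639 × 2 = 7278 years.
A: 635.2 mm over 7278 years gives 635.2 / 7278 ≈ 0.087 mm per year.
Specimen B: at 2 years per lamina, 3432 × 2 = 6864 years. For B, 0.087 mm/year × 6864 years = 597.2 mm.

597.2 mm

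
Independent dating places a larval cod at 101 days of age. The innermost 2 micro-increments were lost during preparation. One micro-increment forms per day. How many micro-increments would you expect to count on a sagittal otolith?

One micro-increment per day gives 101 micro-increments over 101 days.
Subtracting the 2 micro-increments not captured gives 101 − 2 = 99 micro-increments in the record.

99 micro-increments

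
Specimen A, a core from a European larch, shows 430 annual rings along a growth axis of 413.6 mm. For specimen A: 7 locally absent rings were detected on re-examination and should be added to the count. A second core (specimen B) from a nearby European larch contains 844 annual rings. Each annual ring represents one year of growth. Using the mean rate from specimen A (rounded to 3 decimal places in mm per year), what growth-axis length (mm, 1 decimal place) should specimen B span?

798.4 mm

Specimen A: after corrections the count is 430 + 7 = 437 annual rings.
A: Extension rate ≈ 413.6 / 437 = 0.946 mm/year.
Length of B = 0.946 × 844 = 798.4 mm.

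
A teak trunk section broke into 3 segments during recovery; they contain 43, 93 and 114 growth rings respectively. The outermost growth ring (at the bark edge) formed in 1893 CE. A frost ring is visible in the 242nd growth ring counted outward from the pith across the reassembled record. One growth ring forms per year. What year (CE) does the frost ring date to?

1885 CE

Total growth rings = 43 + 93 + 114 = 250.
The frost ring sits at growth ring 242 from the pith, so 250 − 242 = 8 growth rings formed after it.
The growth ring at the bark edge is 1893 CE, so the frost ring dates to 1893 − 8 = 1885 CE.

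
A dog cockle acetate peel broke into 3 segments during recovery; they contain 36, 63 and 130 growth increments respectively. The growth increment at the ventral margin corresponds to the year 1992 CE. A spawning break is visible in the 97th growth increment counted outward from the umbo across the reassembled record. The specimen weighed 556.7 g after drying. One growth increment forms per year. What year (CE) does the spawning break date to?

1860 CE

Total growth increments = 36 + 63 + 130 = 229.
The spawning break sits at growth increment 97 from the umbo, so 229 − 97 = 132 growth increments formed after it.
1992 − 132 = 1860 CE.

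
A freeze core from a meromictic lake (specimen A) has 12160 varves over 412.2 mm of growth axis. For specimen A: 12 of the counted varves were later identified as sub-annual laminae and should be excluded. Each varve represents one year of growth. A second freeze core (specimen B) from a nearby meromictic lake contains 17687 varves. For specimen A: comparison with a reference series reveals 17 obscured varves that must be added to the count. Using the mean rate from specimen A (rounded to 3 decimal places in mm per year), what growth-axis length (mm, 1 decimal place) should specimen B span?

Specimen A: true varve count = 12160 − 12 + 17 = 12165.
A: Mean rate = 412.2 mm / 12165 years ≈ 0.034 mm/yr.
Length of B = 0.034 × 17687 = 601.4 mm.

601.4 mm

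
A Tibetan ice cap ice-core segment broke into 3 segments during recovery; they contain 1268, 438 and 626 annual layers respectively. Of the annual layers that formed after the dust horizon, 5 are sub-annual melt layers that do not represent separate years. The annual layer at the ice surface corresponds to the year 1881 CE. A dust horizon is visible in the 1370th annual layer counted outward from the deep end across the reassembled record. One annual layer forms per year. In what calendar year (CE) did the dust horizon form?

Total annual layers = 1268 + 438 + 626 = 2332.
2332 − 1370 = 962 annual layers lie beyond the dust horizon toward the ice surface.
Removing the 5 false annual layers leaves 962 − 5 = 957 true annual layers beyond the dust horizon.
1881 − 957 = 924 CE.

924 CE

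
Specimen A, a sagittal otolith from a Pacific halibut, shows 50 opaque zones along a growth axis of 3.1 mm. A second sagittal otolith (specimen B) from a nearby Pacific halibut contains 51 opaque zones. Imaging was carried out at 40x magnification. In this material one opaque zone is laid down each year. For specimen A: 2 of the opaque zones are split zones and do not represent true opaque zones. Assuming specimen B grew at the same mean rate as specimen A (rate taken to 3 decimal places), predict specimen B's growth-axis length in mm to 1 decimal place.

3.3 mm

Specimen A: true opaque zone count = 50 − 2 = 48.
A: Mean rate = 3.1 mm / 48 years ≈ 0.065 mm/year.
B's length ≈ 0.065 × 51 = 3.3 mm.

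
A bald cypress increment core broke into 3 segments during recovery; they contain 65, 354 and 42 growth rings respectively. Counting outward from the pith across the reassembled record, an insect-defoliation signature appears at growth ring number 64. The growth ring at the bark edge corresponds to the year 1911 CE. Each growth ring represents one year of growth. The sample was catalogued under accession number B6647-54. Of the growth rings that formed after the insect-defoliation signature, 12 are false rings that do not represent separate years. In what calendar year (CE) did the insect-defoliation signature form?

1526 CE

Total growth rings = 65 + 354 + 42 = 461.
Between growth ring 64 and the bark edge there are 461 − 64 = 397 growth rings.
397 − 12 false = 385 true growth rings after the insect-defoliation signature.
Counting back 385 years from 1911 CE places the insect-defoliation signature in 1911 − 385 = 1526 CE.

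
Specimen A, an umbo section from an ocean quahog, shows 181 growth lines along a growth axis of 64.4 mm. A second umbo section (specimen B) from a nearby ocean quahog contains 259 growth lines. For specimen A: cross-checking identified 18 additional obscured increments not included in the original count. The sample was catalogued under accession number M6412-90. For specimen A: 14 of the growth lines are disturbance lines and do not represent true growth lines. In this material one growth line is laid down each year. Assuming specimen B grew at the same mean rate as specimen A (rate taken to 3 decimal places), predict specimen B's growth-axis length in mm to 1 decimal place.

Specimen A: adjusted count: 181 − 14 + 18 = 185 growth lines.
A: Extension rate ≈ 64.4 / 185 = 0.348 mm per year.
For B, 0.348 mm/year × 259 years = 90.1 mm.

90.1 mm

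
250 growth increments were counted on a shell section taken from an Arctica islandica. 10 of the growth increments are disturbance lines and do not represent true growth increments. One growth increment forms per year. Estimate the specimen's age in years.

240 years

Correcting the raw count gives 250 − 10 = 240 true growth increments.
With a one-to-one growth increment periodicity this is 240 years.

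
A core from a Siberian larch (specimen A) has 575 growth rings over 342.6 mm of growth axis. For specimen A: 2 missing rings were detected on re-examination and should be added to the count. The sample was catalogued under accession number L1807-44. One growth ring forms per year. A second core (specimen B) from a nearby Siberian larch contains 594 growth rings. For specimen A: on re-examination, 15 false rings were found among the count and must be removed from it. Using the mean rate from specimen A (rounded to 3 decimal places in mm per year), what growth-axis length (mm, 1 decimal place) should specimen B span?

362.3 mm

Specimen A: correcting the raw count gives 575 − 15 + 2 = 562 true growth rings.
A: Mean rate = 342.6 mm / 562 years ≈ 0.610 mm/year.
Length of B = 0.610 × 594 = 362.3 mm.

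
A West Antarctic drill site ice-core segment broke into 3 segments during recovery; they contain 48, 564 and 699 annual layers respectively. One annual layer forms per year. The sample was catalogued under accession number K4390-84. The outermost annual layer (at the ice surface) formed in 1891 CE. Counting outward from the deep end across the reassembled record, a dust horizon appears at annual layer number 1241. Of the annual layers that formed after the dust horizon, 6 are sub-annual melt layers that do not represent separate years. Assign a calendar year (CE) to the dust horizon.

1827 CE

Total annual layers = 48 + 564 + 699 = 1311.
Between annual layer 1241 and the ice surface there are 1311 − 1241 = 70 annual layers.
Excluding 6 false annual layers: 70 − 6 = 64.
1891 − 64 = 1827 CE.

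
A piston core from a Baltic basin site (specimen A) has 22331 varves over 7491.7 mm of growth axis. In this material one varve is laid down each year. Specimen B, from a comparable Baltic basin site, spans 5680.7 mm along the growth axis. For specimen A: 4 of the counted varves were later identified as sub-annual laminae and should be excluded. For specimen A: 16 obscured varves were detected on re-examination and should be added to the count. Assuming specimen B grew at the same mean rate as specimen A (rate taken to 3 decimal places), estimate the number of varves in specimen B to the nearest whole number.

16957 varves

Specimen A: correcting the raw count gives 22331 − 4 + 16 = 22343 true varves.
A: 7491.7 mm over 22343 years gives 7491.7 / 22343 ≈ 0.335 mm/year.
B spans 5680.7 / 0.335 = 16957.31 years ≈ 16957 varves.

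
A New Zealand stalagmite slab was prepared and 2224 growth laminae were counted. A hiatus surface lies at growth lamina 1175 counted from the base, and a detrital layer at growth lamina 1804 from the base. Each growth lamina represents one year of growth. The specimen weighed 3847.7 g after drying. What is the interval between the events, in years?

The two markers are separated by 1804 − 1175 = 629 growth laminae.
One growth lamina per year makes the interval 629 years.

629 years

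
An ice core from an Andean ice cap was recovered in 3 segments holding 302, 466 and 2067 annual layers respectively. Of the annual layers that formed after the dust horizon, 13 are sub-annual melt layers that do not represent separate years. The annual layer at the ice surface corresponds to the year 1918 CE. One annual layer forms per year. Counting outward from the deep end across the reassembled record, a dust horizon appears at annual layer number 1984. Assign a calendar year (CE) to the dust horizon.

Total annual layers = 302 + 466 + 2067 = 2835.
2835 − 1984 = 851 annual layers lie beyond the dust horizon toward the ice surface.
Removing the 13 false annual layers leaves 851 − 13 = 838 true annual layers beyond the dust horizon.
Counting back 838 years from 1918 CE places the dust horizon in 1918 − 838 = 1080 CE.

1080 CE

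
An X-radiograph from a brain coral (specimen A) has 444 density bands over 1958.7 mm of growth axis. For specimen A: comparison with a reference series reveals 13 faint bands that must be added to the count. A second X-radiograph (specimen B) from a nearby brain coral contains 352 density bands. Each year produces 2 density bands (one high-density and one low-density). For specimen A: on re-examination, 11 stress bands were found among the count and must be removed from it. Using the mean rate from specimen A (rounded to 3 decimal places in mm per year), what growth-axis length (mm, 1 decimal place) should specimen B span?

1545.8 mm

Specimen A: after corrections the count is 444 − 11 + 13 = 446 density bands.
Specimen A: with 2 density bands per year, 446 / 2 = 223 years.
A: Mean rate = 1958.7 mm / 223 years ≈ 8.783 mm/year.
Specimen B: dividing by 2 density bands per year: 352 / 2 = 176 years. B's length ≈ 8.783 × 176 = 1545.8 mm.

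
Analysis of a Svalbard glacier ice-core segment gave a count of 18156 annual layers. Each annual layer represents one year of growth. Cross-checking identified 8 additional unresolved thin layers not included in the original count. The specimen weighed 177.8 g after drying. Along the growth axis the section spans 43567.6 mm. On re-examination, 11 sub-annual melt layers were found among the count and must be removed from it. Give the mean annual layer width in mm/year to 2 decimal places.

Correcting the raw count gives 18156 − 11 + 8 = 18153 true annual layers.
Extension rate ≈ 43567.6 / 18153 = 2.40 mm/year.

2.40 mm/year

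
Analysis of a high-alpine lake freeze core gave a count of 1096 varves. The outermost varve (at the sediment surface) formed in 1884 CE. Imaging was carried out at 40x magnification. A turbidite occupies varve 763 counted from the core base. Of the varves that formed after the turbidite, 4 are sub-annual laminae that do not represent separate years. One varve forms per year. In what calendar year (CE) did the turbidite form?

1096 − 763 = 333 varves lie beyond the turbidite toward the sediment surface.
Excluding 4 false varves: 333 − 4 = 329.
The varve at the sediment surface is 1884 CE, so the turbidite dates to 1884 − 329 = 1555 CE.

1555 CE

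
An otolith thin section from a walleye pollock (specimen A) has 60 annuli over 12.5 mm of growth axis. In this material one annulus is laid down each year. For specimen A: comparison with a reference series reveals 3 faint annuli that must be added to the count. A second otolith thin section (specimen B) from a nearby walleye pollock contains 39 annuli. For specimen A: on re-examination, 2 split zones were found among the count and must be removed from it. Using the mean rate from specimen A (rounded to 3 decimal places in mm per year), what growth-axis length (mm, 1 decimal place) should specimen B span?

Specimen A: after corrections the count is 60 − 2 + 3 = 61 annuli.
A: 12.5 mm over 61 years gives 12.5 / 61 ≈ 0.205 mm/yr.
Length of B = 0.205 × 39 = 8.0 mm.

8.0 mm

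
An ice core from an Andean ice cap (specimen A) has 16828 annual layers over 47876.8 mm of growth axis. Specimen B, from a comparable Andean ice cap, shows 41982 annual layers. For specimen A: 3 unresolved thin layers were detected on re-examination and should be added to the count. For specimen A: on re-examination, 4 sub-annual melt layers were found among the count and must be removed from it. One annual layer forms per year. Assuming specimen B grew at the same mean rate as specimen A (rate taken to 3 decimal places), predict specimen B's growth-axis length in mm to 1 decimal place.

Specimen A: true annual layer count = 16828 − 4 + 3 = 16827.
A: Extension rate ≈ 47876.8 / 16827 = 2.845 mm/yr.
Length of B = 2.845 × 41982 = 119438.8 mm.

119438.8 mm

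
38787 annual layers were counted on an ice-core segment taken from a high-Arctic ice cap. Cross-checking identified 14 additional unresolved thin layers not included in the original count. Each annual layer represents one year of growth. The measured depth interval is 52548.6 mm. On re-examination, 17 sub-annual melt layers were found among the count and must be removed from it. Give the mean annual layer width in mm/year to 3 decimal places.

True annual layer count = 38787 − 17 + 14 = 38784.
52548.6 mm over 38784 years gives 52548.6 / 38784 ≈ 1.355 mm/year.

1.355 mm/year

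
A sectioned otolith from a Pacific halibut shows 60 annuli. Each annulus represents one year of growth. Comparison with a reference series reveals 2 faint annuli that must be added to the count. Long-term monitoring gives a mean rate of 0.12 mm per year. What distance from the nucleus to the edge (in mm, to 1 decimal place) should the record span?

True annulus count = 60 + 2 = 62.
Length ≈ 0.12 × 62 = 7.4 mm.

7.4 mm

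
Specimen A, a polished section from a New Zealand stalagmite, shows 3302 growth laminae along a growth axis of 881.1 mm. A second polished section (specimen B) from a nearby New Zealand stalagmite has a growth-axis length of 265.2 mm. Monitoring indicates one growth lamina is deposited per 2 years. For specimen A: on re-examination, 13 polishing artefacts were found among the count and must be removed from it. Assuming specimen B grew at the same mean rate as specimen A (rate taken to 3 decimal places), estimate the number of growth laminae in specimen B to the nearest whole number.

Specimen A: true growth lamina count = 3302 − 13 = 3289.
Specimen A: at 2 years per growth lamina, 3289 × 2 = 6578 years.
A: Mean rate = 881.1 mm / 6578 years ≈ 0.134 mm/yr.
Specimen B: 265.2 mm / 0.134 mm per year = 1979.10 years; at 2 years per growth lamina that is 1979.10 / 2 ≈ 990 growth laminae.

990 growth laminae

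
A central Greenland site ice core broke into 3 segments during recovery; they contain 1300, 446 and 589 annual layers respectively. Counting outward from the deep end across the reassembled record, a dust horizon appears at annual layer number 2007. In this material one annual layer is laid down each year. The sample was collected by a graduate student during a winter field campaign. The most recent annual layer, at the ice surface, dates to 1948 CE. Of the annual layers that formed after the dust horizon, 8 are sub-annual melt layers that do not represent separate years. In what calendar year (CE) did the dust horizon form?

Total annual layers = 1300 + 446 + 589 = 2335.
The dust horizon sits at annual layer 2007 from the deep end, so 2335 − 2007 = 328 annual layers formed after it.
328 − 8 false = 320 true annual layers after the dust horizon.
1948 − 320 = 1628 CE.

1628 CE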